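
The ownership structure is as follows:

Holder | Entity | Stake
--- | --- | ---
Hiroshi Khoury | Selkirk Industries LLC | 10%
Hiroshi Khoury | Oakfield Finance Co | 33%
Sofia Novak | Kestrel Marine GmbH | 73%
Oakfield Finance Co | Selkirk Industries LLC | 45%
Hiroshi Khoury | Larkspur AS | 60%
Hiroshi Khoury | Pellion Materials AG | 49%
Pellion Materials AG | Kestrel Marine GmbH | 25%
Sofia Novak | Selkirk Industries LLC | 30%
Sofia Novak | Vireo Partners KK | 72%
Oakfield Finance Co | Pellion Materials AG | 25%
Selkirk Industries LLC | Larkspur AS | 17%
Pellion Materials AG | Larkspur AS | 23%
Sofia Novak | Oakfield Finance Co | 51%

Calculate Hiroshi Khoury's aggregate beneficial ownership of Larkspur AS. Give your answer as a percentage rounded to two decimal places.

77.39%

Hiroshi reaches Larkspur along 5 paths.
Direct stake: 60% = 60%.
Via Oakfield → Pellion: 33% × 25% × 23% = 1.8975%.
Via Pellion: 49% × 23% = 11.27%.
Via Oakfield → Selkirk: 33% × 45% × 17% = 2.5245%.
Via Selkirk: 10% × 17% = 1.7%.
Total: 60% + 1.8975% + 11.27% + 2.5245% + 1.7% = 77.392%.
Rounded: 77.39%.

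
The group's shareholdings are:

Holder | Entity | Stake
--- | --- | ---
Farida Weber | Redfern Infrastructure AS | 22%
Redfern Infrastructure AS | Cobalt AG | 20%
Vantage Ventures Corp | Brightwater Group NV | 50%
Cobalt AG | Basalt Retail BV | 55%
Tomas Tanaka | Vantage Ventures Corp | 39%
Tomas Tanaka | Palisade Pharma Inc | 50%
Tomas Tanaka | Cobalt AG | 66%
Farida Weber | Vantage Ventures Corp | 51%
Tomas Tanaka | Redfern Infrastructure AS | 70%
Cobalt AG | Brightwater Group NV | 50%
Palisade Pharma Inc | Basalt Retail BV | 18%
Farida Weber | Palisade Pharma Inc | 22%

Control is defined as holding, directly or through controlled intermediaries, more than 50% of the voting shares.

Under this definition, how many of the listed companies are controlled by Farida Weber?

Farida holds 51% of Vantage, so Farida controls Vantage.
No other company's threshold is met.
Farida controls 1 company.

1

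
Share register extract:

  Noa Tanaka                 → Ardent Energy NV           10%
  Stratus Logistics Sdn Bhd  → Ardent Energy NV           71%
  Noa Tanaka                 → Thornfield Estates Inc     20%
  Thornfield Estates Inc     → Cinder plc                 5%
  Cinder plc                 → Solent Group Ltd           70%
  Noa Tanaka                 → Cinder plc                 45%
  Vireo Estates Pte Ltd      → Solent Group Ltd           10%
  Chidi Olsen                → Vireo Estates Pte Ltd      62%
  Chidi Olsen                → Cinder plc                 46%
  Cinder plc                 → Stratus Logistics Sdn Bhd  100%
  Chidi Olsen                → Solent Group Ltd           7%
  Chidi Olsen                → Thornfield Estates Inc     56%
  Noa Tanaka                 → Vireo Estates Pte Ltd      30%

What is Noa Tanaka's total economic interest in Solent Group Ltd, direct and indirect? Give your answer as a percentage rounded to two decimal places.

Noa reaches Solent along 3 paths.
Via Cinder: 45% × 70% = 31.5%.
Via Thornfield → Cinder: 20% × 5% × 70% = 0.7%.
Via Vireo: 30% × 10% = 3%.
Total: 31.5% + 0.7% + 3% = 35.2%.
Rounded: 35.20%.

35.20%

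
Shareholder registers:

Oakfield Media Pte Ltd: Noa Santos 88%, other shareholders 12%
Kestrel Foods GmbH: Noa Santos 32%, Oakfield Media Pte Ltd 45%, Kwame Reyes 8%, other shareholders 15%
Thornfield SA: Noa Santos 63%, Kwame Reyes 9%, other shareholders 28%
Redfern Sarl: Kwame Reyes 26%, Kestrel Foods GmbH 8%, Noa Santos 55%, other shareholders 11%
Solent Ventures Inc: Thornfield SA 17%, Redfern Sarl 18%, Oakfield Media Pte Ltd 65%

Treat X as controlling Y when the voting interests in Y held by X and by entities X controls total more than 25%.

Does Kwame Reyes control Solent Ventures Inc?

No

Kwame holds 26% of Redfern, so Kwame controls Redfern.
In Solent, Kwame's side holds only 18%, not > 25%.
So Kwame does not control Solent.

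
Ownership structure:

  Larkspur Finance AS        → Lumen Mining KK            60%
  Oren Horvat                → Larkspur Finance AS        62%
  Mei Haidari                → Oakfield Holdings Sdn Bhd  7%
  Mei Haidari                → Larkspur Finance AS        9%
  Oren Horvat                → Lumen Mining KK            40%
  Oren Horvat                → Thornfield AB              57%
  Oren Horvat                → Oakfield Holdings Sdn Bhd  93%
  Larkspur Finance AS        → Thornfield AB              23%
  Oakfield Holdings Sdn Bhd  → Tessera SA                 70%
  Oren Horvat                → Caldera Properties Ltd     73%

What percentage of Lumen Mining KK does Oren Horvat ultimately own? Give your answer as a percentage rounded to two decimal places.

77.20%

Oren reaches Lumen along 2 paths.
Via Larkspur: 62% × 60% = 37.2%.
Direct stake: 40% = 40%.
Total: 37.2% + 40% = 77.2%.
Rounded: 77.20%.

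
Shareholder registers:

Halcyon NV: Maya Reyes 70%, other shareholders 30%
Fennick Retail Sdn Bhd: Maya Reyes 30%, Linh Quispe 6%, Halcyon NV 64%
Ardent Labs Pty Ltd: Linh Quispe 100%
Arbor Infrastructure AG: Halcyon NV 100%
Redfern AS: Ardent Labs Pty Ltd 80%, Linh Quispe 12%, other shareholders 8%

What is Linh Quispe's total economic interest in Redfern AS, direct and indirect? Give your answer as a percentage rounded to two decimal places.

Linh reaches Redfern along 2 paths.
Via Ardent: 100% × 80% = 80%.
Direct stake: 12% = 12%.
Total: 80% + 12% = 92%.
Rounded: 92.00%.

92.00%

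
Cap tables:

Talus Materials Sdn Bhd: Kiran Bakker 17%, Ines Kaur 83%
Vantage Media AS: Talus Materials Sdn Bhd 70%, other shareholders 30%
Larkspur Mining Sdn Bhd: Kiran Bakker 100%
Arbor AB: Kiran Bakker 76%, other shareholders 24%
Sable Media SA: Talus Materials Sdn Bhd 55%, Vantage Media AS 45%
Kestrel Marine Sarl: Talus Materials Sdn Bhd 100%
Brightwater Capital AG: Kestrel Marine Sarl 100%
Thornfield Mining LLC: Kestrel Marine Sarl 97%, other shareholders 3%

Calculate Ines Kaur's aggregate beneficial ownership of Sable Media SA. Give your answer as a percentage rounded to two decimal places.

Ines reaches Sable along 2 paths.
Via Talus: 83% × 55% = 45.65%.
Via Talus → Vantage: 83% × 70% × 45% = 26.145%.
Total: 45.65% + 26.145% = 71.795%.
Rounded: 71.80%.

71.80%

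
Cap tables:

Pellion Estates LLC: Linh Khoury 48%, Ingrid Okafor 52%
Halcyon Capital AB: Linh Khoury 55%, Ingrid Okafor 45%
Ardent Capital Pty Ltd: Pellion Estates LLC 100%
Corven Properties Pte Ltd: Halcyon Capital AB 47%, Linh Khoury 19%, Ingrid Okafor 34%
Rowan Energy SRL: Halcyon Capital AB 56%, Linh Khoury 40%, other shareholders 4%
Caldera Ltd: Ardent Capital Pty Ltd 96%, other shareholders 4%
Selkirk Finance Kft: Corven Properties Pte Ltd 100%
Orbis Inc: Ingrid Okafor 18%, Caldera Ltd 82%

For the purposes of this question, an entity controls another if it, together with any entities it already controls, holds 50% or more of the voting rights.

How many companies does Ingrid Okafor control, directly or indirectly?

4

Ingrid holds 52% of Pellion, so Ingrid controls Pellion.
Pellion holds 100% of Ardent, so Ingrid controls Ardent.
Ardent holds 96% of Caldera, so Ingrid controls Caldera.
Ingrid and Caldera together hold 18% + 82% = 100% of Orbis, so Ingrid controls Orbis.
No other company's threshold is met.
Ingrid controls 4 companies.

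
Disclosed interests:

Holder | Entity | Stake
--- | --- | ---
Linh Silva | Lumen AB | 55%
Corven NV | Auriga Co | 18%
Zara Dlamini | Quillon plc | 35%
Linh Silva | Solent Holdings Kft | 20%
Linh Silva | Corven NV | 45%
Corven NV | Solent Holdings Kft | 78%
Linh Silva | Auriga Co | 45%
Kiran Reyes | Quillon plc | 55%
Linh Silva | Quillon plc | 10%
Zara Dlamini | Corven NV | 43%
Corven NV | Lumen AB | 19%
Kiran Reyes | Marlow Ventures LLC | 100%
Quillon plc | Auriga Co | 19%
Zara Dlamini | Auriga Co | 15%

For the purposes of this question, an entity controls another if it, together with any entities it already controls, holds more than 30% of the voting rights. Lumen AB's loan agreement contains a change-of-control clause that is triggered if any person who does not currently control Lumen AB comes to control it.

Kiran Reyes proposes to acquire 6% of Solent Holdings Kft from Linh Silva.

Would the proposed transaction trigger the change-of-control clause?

No

The purchase adds only to Kiran's holdings (Linh's stake shrinks), so Kiran is the only person who could newly come to control Lumen.
Kiran holds 55% of Quillon, so Kiran controls Quillon.
Kiran holds 100% of Marlow, so Kiran controls Marlow.
Neither Kiran nor any entity Kiran controls holds any voting interest in Lumen.
So before the transaction, Kiran does not control Lumen.
After the purchase, Kiran holds 6% of Solent directly, and Linh's stake falls to 14%.
Kiran's side now holds 6% of Solent, not > 30%, so Kiran still does not control Solent.
After the transaction, neither Kiran nor any entity Kiran controls holds a voting interest in Lumen, so Kiran still does not control it.
No new person acquires control, so the clause is not triggered.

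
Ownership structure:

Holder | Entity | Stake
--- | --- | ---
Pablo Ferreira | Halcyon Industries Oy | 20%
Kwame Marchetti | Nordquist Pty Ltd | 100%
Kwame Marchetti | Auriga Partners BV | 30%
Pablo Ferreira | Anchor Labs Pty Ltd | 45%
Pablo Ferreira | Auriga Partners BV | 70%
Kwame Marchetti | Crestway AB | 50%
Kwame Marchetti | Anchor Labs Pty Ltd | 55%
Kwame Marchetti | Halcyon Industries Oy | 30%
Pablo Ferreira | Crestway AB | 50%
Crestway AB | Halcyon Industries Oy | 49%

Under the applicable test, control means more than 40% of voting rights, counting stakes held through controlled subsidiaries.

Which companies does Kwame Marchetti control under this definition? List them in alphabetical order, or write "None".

Kwame holds 50% of Crestway, so Kwame controls Crestway.
Kwame holds 55% of Anchor, so Kwame controls Anchor.
Kwame and Crestway together hold 30% + 49% = 79% of Halcyon, so Kwame controls Halcyon.
Kwame holds 100% of Nordquist, so Kwame controls Nordquist.
No other company's threshold is met.

Anchor Labs Pty Ltd, Crestway AB, Halcyon Industries Oy, Nordquist Pty Ltd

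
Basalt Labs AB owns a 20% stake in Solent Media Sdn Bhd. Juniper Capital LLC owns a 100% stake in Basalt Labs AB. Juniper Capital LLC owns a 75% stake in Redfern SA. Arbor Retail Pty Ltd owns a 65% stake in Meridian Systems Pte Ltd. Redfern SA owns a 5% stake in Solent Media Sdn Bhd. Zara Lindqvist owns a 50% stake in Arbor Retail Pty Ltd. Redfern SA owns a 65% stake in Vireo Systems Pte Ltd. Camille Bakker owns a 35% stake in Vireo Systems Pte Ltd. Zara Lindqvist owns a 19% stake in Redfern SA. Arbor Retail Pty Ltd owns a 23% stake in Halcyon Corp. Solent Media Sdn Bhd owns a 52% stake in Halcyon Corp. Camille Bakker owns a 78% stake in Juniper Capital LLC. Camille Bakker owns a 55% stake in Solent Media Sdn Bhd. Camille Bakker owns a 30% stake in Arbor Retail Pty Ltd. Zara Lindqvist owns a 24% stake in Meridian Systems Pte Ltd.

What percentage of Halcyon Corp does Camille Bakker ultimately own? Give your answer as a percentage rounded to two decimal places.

Camille reaches Halcyon along 4 paths.
Via Solent: 55% × 52% = 28.6%.
Via Juniper → Basalt → Solent: 78% × 100% × 20% × 52% = 8.112%.
Via Juniper → Redfern → Solent: 78% × 75% × 5% × 52% = 1.521%.
Via Arbor: 30% × 23% = 6.9%.
Total: 28.6% + 8.112% + 1.521% + 6.9% = 45.133%.
Rounded: 45.13%.

45.13%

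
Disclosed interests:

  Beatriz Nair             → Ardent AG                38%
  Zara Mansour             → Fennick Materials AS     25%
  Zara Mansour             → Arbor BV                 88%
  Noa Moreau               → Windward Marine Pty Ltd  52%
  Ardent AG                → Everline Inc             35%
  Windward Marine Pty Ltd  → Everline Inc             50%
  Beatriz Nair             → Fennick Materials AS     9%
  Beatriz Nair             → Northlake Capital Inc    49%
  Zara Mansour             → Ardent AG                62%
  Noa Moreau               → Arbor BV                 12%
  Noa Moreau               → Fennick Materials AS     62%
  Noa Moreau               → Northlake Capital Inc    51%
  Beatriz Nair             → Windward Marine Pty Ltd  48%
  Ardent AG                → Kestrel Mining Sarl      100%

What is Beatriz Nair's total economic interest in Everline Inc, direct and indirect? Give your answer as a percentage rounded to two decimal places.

Beatriz reaches Everline along 2 paths.
Via Ardent: 38% × 35% = 13.3%.
Via Windward: 48% × 50% = 24%.
Total: 13.3% + 24% = 37.3%.
Rounded: 37.30%.

37.30%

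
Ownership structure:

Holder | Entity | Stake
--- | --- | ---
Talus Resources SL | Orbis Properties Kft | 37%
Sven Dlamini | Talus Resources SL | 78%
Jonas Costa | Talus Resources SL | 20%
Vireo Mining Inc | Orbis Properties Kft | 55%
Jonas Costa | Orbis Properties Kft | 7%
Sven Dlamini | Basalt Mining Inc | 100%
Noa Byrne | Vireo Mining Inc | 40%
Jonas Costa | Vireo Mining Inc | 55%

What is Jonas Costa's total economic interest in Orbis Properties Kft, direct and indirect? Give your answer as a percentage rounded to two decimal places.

Jonas reaches Orbis along 3 paths.
Via Talus: 20% × 37% = 7.4%.
Direct stake: 7% = 7%.
Via Vireo: 55% × 55% = 30.25%.
Total: 7.4% + 7% + 30.25% = 44.65%.

44.65%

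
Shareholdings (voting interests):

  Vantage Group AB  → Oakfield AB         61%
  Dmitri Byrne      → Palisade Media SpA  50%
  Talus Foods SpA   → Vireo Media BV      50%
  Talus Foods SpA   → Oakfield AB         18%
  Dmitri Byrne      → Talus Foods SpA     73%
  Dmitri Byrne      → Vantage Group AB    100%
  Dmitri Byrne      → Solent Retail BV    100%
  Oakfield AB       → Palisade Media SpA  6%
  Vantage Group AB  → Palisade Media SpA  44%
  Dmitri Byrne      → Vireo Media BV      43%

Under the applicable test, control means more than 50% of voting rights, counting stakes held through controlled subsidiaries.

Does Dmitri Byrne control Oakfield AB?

Yes

Dmitri holds 100% of Vantage, so Dmitri controls Vantage.
Dmitri holds 73% of Talus, so Dmitri controls Talus.
Vantage and Talus together hold 61% + 18% = 79% of Oakfield, so Dmitri controls Oakfield.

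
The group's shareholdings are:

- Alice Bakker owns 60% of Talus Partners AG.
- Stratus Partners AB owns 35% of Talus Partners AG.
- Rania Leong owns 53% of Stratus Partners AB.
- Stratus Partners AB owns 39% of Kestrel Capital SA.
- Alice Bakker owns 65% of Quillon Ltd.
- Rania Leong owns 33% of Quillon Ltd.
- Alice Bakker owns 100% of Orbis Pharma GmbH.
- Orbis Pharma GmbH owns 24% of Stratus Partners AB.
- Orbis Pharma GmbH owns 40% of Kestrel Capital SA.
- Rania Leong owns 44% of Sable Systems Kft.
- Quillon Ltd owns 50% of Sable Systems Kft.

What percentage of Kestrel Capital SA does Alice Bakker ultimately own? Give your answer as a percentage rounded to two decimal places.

Alice reaches Kestrel along 2 paths.
Via Orbis: 100% × 40% = 40%.
Via Orbis → Stratus: 100% × 24% × 39% = 9.36%.
Total: 40% + 9.36% = 49.36%.

49.36%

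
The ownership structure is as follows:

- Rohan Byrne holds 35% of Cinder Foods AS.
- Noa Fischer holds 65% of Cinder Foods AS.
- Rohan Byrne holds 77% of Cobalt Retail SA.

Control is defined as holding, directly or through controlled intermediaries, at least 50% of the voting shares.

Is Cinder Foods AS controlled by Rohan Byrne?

No

Rohan holds 77% of Cobalt, so Rohan controls Cobalt.
In Cinder, Rohan's side holds only 35%, not ≥ 50%.
So Rohan does not control Cinder.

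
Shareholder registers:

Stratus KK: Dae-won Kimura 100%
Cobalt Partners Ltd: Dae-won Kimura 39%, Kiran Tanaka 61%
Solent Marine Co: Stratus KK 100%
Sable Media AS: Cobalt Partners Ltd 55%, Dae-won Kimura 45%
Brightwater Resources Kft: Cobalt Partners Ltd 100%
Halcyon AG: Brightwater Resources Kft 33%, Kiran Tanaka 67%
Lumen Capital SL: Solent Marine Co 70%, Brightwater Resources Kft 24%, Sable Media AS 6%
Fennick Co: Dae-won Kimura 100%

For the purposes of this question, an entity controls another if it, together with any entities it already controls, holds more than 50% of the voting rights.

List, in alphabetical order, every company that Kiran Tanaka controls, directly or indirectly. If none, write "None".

Brightwater Resources Kft, Cobalt Partners Ltd, Halcyon AG, Sable Media AS

Kiran holds 61% of Cobalt, so Kiran controls Cobalt.
Cobalt holds 55% of Sable, so Kiran controls Sable.
Cobalt holds 100% of Brightwater, so Kiran controls Brightwater.
Brightwater and Kiran together hold 33% + 67% = 100% of Halcyon, so Kiran controls Halcyon.
No other company's threshold is met.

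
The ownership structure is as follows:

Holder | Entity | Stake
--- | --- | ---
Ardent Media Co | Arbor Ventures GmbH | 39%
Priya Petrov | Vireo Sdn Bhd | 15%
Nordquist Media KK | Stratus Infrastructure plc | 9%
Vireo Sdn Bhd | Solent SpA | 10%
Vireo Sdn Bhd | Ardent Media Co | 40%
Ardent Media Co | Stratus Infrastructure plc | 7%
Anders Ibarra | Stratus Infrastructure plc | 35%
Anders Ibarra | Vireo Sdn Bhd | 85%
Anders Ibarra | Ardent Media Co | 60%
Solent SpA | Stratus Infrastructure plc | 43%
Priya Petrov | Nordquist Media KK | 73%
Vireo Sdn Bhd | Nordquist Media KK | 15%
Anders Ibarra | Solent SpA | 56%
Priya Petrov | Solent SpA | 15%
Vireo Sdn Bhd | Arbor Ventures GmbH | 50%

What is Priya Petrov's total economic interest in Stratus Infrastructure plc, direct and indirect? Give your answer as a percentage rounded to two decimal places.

Priya reaches Stratus along 5 paths.
Via Solent: 15% × 43% = 6.45%.
Via Vireo → Solent: 15% × 10% × 43% = 0.645%.
Via Vireo → Ardent: 15% × 40% × 7% = 0.42%.
Via Nordquist: 73% × 9% = 6.57%.
Via Vireo → Nordquist: 15% × 15% × 9% = 0.2025%.
Total: 6.45% + 0.645% + 0.42% + 6.57% + 0.2025% = 14.2875%.
Rounded: 14.29%.

14.29%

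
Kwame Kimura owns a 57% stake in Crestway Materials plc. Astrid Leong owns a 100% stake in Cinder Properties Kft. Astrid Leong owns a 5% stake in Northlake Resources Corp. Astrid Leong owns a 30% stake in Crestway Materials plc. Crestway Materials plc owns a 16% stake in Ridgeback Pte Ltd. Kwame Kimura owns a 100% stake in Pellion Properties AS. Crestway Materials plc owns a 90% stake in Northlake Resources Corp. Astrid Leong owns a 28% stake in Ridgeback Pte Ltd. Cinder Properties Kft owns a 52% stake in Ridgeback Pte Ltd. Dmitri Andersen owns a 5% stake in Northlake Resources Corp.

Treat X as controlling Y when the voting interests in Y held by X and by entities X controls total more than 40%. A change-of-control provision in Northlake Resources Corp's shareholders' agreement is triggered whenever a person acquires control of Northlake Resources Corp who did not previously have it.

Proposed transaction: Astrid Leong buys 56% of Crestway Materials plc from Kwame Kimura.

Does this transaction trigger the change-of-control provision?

The purchase adds only to Astrid's holdings (Kwame's stake shrinks), so Astrid is the only person who could newly come to control Northlake.
Astrid holds 100% of Cinder, so Astrid controls Cinder.
Cinder and Astrid together hold 52% + 28% = 80% of Ridgeback, so Astrid controls Ridgeback.
In Northlake, Astrid's side holds only 5%, not > 40%.
So before the transaction, Astrid does not control Northlake.
After the purchase, Astrid's direct stake in Crestway rises to 30% + 56% = 86%, and Kwame's stake falls to 1%.
Astrid holds 86% of Crestway, so Astrid controls Crestway.
Crestway and Astrid together hold 90% + 5% = 95% of Northlake, so Astrid controls Northlake.
Astrid did not control Northlake before and does after, so the clause is triggered.

Yes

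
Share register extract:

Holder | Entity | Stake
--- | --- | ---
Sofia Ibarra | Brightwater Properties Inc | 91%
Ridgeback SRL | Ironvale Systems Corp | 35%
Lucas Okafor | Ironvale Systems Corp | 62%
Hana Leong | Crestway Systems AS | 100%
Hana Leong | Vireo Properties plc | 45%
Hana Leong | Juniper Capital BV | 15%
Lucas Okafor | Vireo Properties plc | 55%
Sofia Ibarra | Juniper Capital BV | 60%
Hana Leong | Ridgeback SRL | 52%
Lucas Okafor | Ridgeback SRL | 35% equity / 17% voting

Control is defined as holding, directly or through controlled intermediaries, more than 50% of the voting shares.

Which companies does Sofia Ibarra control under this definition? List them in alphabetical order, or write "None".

Sofia holds 60% of Juniper, so Sofia controls Juniper.
Sofia holds 91% of Brightwater, so Sofia controls Brightwater.
No other company's threshold is met.

Brightwater Properties Inc, Juniper Capital BV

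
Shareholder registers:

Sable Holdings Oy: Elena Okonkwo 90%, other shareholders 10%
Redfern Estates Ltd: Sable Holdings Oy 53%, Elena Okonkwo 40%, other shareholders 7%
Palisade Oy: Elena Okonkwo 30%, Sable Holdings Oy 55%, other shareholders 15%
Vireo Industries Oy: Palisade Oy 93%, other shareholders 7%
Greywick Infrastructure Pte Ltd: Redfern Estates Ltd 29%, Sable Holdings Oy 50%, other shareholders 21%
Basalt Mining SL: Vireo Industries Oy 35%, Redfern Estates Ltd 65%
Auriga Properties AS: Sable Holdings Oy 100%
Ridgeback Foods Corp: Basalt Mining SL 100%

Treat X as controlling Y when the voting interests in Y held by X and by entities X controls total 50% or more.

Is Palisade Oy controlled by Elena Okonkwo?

Yes

Elena holds 90% of Sable, so Elena controls Sable.
Elena and Sable together hold 30% + 55% = 85% of Palisade, so Elena controls Palisade.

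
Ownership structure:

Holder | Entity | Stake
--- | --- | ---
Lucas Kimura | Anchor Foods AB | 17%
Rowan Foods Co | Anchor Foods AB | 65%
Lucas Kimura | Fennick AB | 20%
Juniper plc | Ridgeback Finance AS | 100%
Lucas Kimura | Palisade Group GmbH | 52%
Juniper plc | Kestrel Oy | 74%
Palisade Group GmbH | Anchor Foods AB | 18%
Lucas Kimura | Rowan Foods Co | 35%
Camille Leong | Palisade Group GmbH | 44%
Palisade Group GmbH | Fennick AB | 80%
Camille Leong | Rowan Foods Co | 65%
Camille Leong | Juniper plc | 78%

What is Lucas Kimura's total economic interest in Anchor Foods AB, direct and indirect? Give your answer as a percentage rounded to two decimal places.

Lucas reaches Anchor along 3 paths.
Via Palisade: 52% × 18% = 9.36%.
Direct stake: 17% = 17%.
Via Rowan: 35% × 65% = 22.75%.
Total: 9.36% + 17% + 22.75% = 49.11%.

49.11%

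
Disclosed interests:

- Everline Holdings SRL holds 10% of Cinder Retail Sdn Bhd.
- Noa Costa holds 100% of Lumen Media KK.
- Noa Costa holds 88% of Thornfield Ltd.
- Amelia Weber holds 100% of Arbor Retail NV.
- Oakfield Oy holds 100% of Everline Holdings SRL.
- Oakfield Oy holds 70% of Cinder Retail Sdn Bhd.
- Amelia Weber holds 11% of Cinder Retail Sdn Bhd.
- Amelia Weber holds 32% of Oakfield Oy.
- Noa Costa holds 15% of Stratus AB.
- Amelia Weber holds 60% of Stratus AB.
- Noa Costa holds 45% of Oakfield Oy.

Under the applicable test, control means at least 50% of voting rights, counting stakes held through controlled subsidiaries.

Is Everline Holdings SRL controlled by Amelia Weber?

No

Amelia holds 60% of Stratus, so Amelia controls Stratus.
Amelia holds 100% of Arbor, so Amelia controls Arbor.
Neither Amelia nor any entity Amelia controls holds any voting interest in Everline.
So Amelia does not control Everline.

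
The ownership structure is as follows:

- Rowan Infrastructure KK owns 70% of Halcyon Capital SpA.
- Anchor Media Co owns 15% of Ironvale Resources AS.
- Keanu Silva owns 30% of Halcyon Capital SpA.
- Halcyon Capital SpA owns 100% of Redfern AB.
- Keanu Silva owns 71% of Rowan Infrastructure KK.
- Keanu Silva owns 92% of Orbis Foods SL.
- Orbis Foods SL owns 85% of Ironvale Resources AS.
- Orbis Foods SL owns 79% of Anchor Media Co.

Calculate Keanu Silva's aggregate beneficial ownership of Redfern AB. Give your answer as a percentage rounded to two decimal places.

79.70%

Keanu reaches Redfern along 2 paths.
Via Halcyon: 30% × 100% = 30%.
Via Rowan → Halcyon: 71% × 70% × 100% = 49.7%.
Total: 30% + 49.7% = 79.7%.
Rounded: 79.70%.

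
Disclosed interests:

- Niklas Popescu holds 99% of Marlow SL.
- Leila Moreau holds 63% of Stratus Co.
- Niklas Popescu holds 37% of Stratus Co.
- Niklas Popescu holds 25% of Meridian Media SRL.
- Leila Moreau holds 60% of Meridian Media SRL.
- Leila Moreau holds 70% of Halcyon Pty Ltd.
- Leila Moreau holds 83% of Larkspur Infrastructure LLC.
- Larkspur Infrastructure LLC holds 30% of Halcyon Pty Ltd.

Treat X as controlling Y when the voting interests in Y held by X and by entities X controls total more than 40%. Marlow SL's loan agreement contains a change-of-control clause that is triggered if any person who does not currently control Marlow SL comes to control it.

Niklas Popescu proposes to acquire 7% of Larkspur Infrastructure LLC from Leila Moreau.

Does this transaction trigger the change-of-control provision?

No

The purchase adds only to Niklas's holdings (Leila's stake shrinks), so Niklas is the only person who could newly come to control Marlow.
Niklas holds 99% of Marlow, so Niklas controls Marlow.
So Niklas already controls Marlow before the transaction.
After the purchase, Niklas holds 7% of Larkspur directly, and Leila's stake falls to 76%.
Niklas controlled Marlow already, so this is not a new person acquiring control; every other person's position is unchanged or reduced.
No new person acquires control, so the clause is not triggered.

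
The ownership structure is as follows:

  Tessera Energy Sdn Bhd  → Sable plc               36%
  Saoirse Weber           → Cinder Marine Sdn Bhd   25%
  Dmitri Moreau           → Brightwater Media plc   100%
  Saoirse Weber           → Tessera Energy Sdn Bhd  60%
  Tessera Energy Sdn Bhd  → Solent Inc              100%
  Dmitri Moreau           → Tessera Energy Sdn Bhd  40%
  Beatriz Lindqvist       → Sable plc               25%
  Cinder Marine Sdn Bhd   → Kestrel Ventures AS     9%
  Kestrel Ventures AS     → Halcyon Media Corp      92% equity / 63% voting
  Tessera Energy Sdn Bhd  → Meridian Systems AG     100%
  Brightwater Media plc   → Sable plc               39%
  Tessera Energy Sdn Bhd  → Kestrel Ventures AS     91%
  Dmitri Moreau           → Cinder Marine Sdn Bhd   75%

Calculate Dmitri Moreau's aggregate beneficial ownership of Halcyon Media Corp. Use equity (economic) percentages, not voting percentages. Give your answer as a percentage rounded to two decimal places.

Dmitri reaches Halcyon along 2 paths.
Via Tessera → Kestrel: 40% × 91% × 92% = 33.488%.
Via Cinder → Kestrel: 75% × 9% × 92% = 6.21%.
Total: 33.488% + 6.21% = 39.698%.
Rounded: 39.70%.

39.70%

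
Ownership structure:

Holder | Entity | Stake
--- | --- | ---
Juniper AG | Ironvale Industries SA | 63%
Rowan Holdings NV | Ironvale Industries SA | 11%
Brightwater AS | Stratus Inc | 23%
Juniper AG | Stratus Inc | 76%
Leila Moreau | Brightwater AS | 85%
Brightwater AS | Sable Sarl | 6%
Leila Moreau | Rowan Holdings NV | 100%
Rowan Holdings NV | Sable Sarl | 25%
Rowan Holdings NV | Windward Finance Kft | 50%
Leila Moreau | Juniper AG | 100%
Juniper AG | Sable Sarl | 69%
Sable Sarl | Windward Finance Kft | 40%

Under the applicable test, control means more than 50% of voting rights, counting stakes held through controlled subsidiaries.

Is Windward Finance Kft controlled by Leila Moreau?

Leila holds 100% of Juniper, so Leila controls Juniper.
Leila holds 85% of Brightwater, so Leila controls Brightwater.
Leila holds 100% of Rowan, so Leila controls Rowan.
Brightwater and Rowan and Juniper together hold 6% + 25% + 69% = 100% of Sable, so Leila controls Sable.
Rowan and Sable together hold 50% + 40% = 90% of Windward, so Leila controls Windward.

Yes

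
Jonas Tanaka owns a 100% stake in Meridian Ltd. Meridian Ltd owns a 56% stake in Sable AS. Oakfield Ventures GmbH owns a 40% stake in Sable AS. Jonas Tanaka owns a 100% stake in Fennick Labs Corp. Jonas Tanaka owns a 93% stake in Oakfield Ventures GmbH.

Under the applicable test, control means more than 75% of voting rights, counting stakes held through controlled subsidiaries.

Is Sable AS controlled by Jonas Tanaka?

Yes

Jonas holds 93% of Oakfield, so Jonas controls Oakfield.
Jonas holds 100% of Meridian, so Jonas controls Meridian.
Meridian and Oakfield together hold 56% + 40% = 96% of Sable, so Jonas controls Sable.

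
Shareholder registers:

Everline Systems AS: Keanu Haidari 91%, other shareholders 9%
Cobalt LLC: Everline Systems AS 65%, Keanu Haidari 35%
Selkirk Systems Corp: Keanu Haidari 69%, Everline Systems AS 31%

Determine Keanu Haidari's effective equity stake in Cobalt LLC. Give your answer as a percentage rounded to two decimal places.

Keanu reaches Cobalt along 2 paths.
Via Everline: 91% × 65% = 59.15%.
Direct stake: 35% = 35%.
Total: 59.15% + 35% = 94.15%.

94.15%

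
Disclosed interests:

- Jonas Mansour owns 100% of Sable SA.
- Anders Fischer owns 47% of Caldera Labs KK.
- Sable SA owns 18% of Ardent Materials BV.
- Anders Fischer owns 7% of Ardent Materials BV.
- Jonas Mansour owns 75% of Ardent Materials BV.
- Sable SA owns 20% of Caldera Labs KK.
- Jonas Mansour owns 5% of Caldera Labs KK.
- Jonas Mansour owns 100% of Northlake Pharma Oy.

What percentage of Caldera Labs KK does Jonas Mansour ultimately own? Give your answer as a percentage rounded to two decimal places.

25.00%

Jonas reaches Caldera along 2 paths.
Via Sable: 100% × 20% = 20%.
Direct stake: 5% = 5%.
Total: 20% + 5% = 25%.
Rounded: 25.00%.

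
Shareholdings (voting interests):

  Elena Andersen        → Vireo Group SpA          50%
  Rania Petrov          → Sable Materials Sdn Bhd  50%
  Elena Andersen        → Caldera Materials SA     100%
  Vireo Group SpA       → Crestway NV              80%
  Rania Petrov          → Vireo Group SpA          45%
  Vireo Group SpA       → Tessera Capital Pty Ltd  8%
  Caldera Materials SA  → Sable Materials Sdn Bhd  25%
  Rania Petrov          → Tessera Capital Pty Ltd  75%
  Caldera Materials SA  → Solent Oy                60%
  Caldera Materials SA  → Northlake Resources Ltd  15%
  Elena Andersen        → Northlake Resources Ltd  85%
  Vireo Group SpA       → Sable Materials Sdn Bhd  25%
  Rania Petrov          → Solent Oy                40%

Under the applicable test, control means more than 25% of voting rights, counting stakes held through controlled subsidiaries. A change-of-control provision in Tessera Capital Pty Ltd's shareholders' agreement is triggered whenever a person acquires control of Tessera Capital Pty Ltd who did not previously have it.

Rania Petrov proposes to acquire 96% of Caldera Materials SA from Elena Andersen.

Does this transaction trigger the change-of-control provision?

No

The purchase adds only to Rania's holdings (Elena's stake shrinks), so Rania is the only person who could newly come to control Tessera.
Rania holds 45% of Vireo, so Rania controls Vireo.
Rania and Vireo together hold 75% + 8% = 83% of Tessera, so Rania controls Tessera.
So Rania already controls Tessera before the transaction.
After the purchase, Rania holds 96% of Caldera directly, and Elena's stake falls to 4%.
Rania controlled Tessera already, so this is not a new person acquiring control; every other person's position is unchanged or reduced.
No new person acquires control, so the clause is not triggered.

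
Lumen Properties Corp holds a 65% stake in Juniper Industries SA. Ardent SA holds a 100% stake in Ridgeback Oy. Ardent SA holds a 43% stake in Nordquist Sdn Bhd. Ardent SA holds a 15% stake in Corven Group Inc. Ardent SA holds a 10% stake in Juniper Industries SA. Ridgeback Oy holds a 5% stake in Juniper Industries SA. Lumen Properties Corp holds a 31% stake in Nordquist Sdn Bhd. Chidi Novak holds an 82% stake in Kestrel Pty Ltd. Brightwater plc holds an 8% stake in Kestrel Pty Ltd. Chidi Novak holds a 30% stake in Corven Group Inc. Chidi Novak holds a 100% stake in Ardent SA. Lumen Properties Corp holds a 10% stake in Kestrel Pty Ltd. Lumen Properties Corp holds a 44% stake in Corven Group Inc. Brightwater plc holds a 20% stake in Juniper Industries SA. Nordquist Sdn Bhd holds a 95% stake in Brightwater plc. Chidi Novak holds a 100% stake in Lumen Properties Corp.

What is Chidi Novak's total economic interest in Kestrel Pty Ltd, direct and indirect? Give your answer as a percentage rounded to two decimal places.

97.62%

Chidi reaches Kestrel along 4 paths.
Direct stake: 82% = 82%.
Via Lumen → Nordquist → Brightwater: 100% × 31% × 95% × 8% = 2.356%.
Via Ardent → Nordquist → Brightwater: 100% × 43% × 95% × 8% = 3.268%.
Via Lumen: 100% × 10% = 10%.
Total: 82% + 2.356% + 3.268% + 10% = 97.624%.
Rounded: 97.62%.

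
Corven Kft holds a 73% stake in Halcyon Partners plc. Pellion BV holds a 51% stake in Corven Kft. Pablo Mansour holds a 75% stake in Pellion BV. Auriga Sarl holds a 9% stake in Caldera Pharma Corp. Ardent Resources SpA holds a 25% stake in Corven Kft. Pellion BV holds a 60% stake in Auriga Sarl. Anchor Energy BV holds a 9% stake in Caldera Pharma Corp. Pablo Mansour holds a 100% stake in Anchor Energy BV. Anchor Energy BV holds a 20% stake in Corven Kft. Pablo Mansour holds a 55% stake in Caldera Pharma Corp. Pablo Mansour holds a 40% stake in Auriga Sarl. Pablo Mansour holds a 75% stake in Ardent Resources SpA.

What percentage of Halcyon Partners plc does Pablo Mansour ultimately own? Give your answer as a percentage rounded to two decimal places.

56.21%

Pablo reaches Halcyon along 3 paths.
Via Anchor → Corven: 100% × 20% × 73% = 14.6%.
Via Pellion → Corven: 75% × 51% × 73% = 27.9225%.
Via Ardent → Corven: 75% × 25% × 73% = 13.6875%.
Total: 14.6% + 27.9225% + 13.6875% = 56.21%.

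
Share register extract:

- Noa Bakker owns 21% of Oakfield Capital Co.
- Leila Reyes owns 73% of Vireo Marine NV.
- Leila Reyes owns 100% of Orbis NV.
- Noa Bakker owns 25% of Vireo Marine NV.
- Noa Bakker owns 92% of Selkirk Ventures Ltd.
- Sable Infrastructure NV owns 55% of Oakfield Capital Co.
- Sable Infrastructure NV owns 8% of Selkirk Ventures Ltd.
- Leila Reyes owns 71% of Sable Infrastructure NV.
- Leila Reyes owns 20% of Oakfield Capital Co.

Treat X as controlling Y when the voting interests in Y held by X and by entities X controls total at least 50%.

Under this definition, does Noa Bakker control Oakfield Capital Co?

Noa holds 92% of Selkirk, so Noa controls Selkirk.
In Oakfield, Noa's side holds only 21%, not ≥ 50%.
So Noa does not control Oakfield.

No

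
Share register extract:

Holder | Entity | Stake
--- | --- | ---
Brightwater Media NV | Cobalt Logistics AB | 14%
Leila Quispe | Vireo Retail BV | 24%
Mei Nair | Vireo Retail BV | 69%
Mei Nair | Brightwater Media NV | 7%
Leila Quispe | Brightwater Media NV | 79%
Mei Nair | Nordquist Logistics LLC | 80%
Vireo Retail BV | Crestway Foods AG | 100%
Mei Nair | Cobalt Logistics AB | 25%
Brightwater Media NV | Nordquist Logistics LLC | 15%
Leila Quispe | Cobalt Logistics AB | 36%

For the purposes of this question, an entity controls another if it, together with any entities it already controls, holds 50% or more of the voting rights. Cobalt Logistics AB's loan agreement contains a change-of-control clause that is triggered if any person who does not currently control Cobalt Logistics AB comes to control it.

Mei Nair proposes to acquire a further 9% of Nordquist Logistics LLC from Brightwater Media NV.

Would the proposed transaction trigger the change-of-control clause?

The purchase adds only to Mei's holdings (Brightwater's stake shrinks), so Mei is the only person who could newly come to control Cobalt.
Mei holds 69% of Vireo, so Mei controls Vireo.
Vireo holds 100% of Crestway, so Mei controls Crestway.
Mei holds 80% of Nordquist, so Mei controls Nordquist.
In Cobalt, Mei's side holds only 25%, not ≥ 50%.
So before the transaction, Mei does not control Cobalt.
After the purchase, Mei's direct stake in Nordquist rises to 80% + 9% = 89%, and Brightwater's stake falls to 6%.
Mei holds 89% of Nordquist, so Mei controls Nordquist.
After the transaction, Mei's side holds 25% of Cobalt, not ≥ 50%, so Mei still does not control Cobalt.
No new person acquires control, so the clause is not triggered.

No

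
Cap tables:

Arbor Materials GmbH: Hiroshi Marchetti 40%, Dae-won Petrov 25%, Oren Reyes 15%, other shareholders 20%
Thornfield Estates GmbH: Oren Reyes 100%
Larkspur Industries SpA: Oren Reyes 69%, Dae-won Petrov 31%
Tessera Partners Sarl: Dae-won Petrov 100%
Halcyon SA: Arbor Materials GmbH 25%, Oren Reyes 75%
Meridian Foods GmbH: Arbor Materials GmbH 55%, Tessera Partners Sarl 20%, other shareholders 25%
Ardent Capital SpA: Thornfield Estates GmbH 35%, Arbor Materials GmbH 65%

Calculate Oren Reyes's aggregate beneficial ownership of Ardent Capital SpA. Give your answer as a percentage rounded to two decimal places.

Oren reaches Ardent along 2 paths.
Via Thornfield: 100% × 35% = 35%.
Via Arbor: 15% × 65% = 9.75%.
Total: 35% + 9.75% = 44.75%.

44.75%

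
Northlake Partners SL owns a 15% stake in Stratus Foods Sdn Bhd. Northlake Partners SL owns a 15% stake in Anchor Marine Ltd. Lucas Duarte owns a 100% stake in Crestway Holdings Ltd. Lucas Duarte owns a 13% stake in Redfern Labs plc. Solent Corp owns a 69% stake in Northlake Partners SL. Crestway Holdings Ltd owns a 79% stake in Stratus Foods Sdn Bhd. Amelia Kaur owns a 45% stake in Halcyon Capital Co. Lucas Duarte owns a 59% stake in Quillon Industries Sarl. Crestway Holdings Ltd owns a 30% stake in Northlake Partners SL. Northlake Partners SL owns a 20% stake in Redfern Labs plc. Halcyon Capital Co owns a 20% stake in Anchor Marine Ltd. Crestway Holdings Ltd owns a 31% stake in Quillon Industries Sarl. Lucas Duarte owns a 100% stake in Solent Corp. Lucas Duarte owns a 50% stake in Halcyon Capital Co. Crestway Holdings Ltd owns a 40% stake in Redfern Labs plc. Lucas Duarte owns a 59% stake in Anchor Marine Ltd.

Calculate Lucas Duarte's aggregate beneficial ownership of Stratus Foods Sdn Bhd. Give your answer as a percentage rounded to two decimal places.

93.85%

Lucas reaches Stratus along 3 paths.
Via Crestway: 100% × 79% = 79%.
Via Solent → Northlake: 100% × 69% × 15% = 10.35%.
Via Crestway → Northlake: 100% × 30% × 15% = 4.5%.
Total: 79% + 10.35% + 4.5% = 93.85%.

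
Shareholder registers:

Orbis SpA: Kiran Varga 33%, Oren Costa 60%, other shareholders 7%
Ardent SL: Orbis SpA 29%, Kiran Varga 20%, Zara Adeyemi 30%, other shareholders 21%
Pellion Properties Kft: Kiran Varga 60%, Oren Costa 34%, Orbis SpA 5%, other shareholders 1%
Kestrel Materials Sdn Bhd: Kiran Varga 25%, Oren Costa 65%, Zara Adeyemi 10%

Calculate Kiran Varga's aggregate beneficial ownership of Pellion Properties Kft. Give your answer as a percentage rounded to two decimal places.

Kiran reaches Pellion along 2 paths.
Direct stake: 60% = 60%.
Via Orbis: 33% × 5% = 1.65%.
Total: 60% + 1.65% = 61.65%.

61.65%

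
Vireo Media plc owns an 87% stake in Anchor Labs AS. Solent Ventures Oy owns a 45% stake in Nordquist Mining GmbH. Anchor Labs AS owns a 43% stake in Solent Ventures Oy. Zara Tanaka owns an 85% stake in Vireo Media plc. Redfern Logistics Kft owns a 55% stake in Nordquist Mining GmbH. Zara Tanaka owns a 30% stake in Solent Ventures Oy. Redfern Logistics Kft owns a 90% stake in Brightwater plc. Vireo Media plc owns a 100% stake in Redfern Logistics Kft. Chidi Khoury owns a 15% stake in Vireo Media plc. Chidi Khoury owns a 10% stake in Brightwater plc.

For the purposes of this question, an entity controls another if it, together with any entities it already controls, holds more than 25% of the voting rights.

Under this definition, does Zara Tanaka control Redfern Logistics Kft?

Yes

Zara holds 85% of Vireo, so Zara controls Vireo.
Vireo holds 100% of Redfern, so Zara controls Redfern.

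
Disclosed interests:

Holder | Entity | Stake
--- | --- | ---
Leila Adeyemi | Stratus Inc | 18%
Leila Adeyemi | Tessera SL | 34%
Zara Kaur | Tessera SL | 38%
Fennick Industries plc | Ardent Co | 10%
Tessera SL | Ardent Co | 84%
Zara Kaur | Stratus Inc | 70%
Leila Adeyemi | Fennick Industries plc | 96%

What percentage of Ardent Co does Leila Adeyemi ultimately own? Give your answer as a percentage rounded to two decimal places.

Leila reaches Ardent along 2 paths.
Via Tessera: 34% × 84% = 28.56%.
Via Fennick: 96% × 10% = 9.6%.
Total: 28.56% + 9.6% = 38.16%.

38.16%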